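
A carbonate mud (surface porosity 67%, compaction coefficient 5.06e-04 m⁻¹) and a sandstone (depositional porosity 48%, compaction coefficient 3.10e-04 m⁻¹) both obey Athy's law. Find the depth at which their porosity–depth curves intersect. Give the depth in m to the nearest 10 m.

1700 m

Working in km (1 km = 1000 m; k in km⁻¹ = k in m⁻¹ × 1000):
Set phi₀ₐ e^(−kₐz) = phi₀ᵦ e^(−kᵦz) ⇒ ln(phi₀ₐ/phi₀ᵦ) = (kₐ − kᵦ)·z
z = ln(0.67/0.48) / (0.506 − 0.31) = 0.3335 / 0.196 = 1.701 km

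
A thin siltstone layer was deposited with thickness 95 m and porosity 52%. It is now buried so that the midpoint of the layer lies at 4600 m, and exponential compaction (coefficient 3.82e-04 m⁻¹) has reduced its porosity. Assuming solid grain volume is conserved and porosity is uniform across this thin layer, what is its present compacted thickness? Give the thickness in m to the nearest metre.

Working in km (1 km = 1000 m; c in km⁻¹ = c in m⁻¹ × 1000):
Porosity at 4.6 km: n = 0.52·exp(−0.382×4.6) = 0.0897
Solid-volume conservation: h(1−n) = h₀(1−n₀) ⇒ h = h₀·(1−n₀)/(1−n)
h = 0.095 × (1 − 0.52)/(1 − 0.0897) = 0.095 × 0.5273 = 0.0501 km

50 m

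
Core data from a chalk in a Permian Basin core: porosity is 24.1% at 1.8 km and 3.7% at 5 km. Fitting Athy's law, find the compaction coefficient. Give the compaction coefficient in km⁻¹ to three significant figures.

0.586 km⁻¹

Athy: n(Z) = n₀ e^(−cZ) ⇒ n₁/n₂ = e^{c(Z₂−Z₁)} ⇒ c = ln(n₁/n₂)/(Z₂−Z₁)
c = ln(0.241/0.037) / (5 − 1.8) = ln(6.514) / 3.2 = 1.8739 / 3.2 = 0.5856 km⁻¹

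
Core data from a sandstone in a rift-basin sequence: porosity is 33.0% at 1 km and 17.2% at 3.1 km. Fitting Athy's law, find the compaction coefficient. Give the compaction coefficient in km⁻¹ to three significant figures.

Athy: n(z) = n₀ e^(−kz) ⇒ n₁/n₂ = e^{k(z₂−z₁)} ⇒ k = ln(n₁/n₂)/(z₂−z₁)
k = ln(0.33/0.172) / (3.1 − 1) = ln(1.919) / 2.1 = 0.6516 / 2.1 = 0.3103 km⁻¹

0.310 km⁻¹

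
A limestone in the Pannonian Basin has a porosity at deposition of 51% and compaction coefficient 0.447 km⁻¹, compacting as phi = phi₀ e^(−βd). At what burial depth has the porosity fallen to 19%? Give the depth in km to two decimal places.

2.21 km

Invert Athy's law: d = ln(phi₀/phi) / β
d = ln(0.51/0.19) / 0.447 = ln(2.684) / 0.447 = 0.9874 / 0.447 = 2.209 km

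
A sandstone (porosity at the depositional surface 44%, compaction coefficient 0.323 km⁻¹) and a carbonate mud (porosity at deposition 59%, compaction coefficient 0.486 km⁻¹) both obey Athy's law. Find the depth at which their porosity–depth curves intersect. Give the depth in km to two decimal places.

1.80 km

Set φ₀ₐ e^(−βₐZ) = φ₀ᵦ e^(−βᵦZ) ⇒ ln(φ₀ₐ/φ₀ᵦ) = (βₐ − βᵦ)·Z
Z = ln(0.44/0.59) / (0.323 − 0.486) = -0.2933 / -0.163 = 1.800 km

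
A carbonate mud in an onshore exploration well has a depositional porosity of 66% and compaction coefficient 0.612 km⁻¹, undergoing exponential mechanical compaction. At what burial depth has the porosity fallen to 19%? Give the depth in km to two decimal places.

Invert Athy's law: Z = ln(phi₀/phi) / c
Z = ln(0.66/0.19) / 0.612 = ln(3.474) / 0.612 = 1.2452 / 0.612 = 2.035 km

2.03 km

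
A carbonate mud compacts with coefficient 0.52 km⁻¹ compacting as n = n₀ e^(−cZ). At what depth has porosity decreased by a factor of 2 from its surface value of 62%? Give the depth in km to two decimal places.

n/n₀ = 1/2 ⇒ exp(−c·Z) = 1/2 ⇒ Z = ln(2) / c
Z = 0.6931 / 0.52 = 1.333 km

1.33 km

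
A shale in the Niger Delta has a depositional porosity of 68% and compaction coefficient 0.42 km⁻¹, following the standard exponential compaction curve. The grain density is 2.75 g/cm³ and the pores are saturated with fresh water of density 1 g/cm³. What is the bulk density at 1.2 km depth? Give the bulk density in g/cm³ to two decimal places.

2.03 g/cm³

Porosity at depth: n = 0.68·exp(−0.42×1.2) = 0.68×0.6041 = 0.4108
Bulk density: ρ_b = (1−n)ρ_g + n·ρ_f = 0.5892×2.75 + 0.4108×1
       = 1.620 + 0.411 = 2.031 g/cm³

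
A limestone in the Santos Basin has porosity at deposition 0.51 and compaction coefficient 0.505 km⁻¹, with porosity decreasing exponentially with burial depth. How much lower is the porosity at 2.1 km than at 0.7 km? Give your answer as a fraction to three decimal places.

phi(0.7) = 0.51·e^(−0.505×0.7) = 0.3581
phi(2.1) = 0.51·e^(−0.505×2.1) = 0.1766
Δphi = 0.3581 − 0.1766 = 0.1815

0.182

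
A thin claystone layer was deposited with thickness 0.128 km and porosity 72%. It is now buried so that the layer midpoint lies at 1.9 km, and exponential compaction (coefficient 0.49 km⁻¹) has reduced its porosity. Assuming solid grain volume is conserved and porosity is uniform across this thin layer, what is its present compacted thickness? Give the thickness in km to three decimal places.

Porosity at 1.9 km: φ = 0.72·exp(−0.49×1.9) = 0.2838
Solid-volume conservation: h(1−φ) = h₀(1−φ₀) ⇒ h = h₀·(1−φ₀)/(1−φ)
h = 0.128 × (1 − 0.72)/(1 − 0.2838) = 0.128 × 0.3909 = 0.0500 km

0.050 km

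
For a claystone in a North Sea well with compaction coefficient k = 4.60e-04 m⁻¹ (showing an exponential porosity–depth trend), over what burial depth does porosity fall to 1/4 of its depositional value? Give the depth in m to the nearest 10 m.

Working in km (1 km = 1000 m; k in km⁻¹ = k in m⁻¹ × 1000):
phi/phi₀ = 1/4 ⇒ exp(−k·Z) = 1/4 ⇒ Z = ln(4) / k
Z = 1.3863 / 0.46 = 3.014 km

3010 m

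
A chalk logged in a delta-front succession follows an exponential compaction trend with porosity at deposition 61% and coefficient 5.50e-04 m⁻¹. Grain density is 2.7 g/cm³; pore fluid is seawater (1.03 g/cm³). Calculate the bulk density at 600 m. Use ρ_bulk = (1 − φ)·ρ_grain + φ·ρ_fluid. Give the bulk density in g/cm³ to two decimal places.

1.97 g/cm³

Working in km (1 km = 1000 m; c in km⁻¹ = c in m⁻¹ × 1000):
Porosity at depth: phi = 0.61·exp(−0.55×0.6) = 0.61×0.7189 = 0.4385
Bulk density: ρ_b = (1−phi)ρ_g + phi·ρ_f = 0.5615×2.7 + 0.4385×1.03
       = 1.516 + 0.452 = 1.968 g/cm³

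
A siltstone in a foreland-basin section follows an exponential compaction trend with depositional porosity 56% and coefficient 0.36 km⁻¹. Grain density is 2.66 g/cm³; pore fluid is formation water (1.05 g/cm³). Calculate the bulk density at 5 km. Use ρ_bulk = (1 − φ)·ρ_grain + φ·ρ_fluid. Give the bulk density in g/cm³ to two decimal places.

2.51 g/cm³

Porosity at depth: φ = 0.56·exp(−0.36×5) = 0.56×0.1653 = 0.0926
Bulk density: ρ_b = (1−φ)ρ_g + φ·ρ_f = 0.9074×2.66 + 0.0926×1.05
       = 2.414 + 0.097 = 2.511 g/cm³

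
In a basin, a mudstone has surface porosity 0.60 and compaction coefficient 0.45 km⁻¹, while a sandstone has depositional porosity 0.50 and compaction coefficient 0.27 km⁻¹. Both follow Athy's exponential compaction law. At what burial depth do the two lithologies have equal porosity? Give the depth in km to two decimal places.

1.01 km

Set phi₀ₐ e^(−cₐZ) = phi₀ᵦ e^(−cᵦZ) ⇒ ln(phi₀ₐ/phi₀ᵦ) = (cₐ − cᵦ)·Z
Z = ln(0.6/0.5) / (0.45 − 0.27) = 0.1823 / 0.18 = 1.013 km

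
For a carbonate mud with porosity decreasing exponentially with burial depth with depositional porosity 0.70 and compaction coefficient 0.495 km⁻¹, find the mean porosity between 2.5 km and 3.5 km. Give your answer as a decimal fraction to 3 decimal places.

⟨phi⟩ = (1/(Z₂−Z₁)) ∫ phi₀ e^(−βZ) dZ = phi₀·(e^(−β·Z₁) − e^(−β·Z₂)) / (β·(Z₂−Z₁))
e^(−0.495×2.5) = 0.2901; e^(−0.495×3.5) = 0.1768
⟨phi⟩ = 0.7 × (0.2901 − 0.1768) / (0.495 × 1) = 0.7 × 0.2288 = 0.1602

0.160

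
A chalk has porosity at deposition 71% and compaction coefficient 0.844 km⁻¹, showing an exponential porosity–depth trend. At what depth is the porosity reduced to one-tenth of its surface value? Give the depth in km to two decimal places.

2.73 km

n/n₀ = 1/10 ⇒ exp(−c·z) = 1/10 ⇒ z = ln(10) / c
z = 2.3026 / 0.844 = 2.728 km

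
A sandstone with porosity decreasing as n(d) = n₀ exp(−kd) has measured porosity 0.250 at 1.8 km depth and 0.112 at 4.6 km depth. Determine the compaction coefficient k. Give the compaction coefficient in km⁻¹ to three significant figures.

0.287 km⁻¹

Athy: n(d) = n₀ e^(−kd) ⇒ n₁/n₂ = e^{k(d₂−d₁)} ⇒ k = ln(n₁/n₂)/(d₂−d₁)
k = ln(0.25/0.112) / (4.6 − 1.8) = ln(2.232) / 2.8 = 0.8030 / 2.8 = 0.2868 km⁻¹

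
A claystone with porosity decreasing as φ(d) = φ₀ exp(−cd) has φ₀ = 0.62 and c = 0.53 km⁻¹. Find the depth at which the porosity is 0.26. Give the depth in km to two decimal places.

1.64 km

Invert Athy's law: d = ln(φ₀/φ) / c
d = ln(0.62/0.26) / 0.53 = ln(2.385) / 0.53 = 0.8690 / 0.53 = 1.640 km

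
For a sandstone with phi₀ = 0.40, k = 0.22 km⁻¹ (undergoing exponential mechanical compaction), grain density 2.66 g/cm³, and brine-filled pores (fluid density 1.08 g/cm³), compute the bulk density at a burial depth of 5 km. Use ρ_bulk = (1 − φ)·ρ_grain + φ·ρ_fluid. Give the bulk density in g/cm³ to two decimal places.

Porosity at depth: phi = 0.4·exp(−0.22×5) = 0.4×0.3329 = 0.1331
Bulk density: ρ_b = (1−phi)ρ_g + phi·ρ_f = 0.8669×2.66 + 0.1331×1.08
       = 2.306 + 0.144 = 2.450 g/cm³

2.45 g/cm³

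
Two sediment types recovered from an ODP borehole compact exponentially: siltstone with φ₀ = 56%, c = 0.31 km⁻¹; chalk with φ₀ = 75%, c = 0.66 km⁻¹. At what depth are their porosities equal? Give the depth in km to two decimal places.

0.83 km

Set φ₀ₐ e^(−cₐz) = φ₀ᵦ e^(−cᵦz) ⇒ ln(φ₀ₐ/φ₀ᵦ) = (cₐ − cᵦ)·z
z = ln(0.56/0.75) / (0.31 − 0.66) = -0.2921 / -0.35 = 0.835 km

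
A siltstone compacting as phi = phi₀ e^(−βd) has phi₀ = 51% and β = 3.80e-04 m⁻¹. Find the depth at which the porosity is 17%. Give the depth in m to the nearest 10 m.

2890 m

Working in km (1 km = 1000 m; β in km⁻¹ = β in m⁻¹ × 1000):
Invert Athy's law: d = ln(phi₀/phi) / β
d = ln(0.51/0.17) / 0.38 = ln(3) / 0.38 = 1.0986 / 0.38 = 2.891 km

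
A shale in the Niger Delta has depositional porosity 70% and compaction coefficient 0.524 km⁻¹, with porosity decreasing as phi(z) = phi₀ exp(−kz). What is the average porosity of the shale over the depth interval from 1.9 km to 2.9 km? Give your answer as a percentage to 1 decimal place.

20.1%

⟨phi⟩ = (1/(z₂−z₁)) ∫ phi₀ e^(−kz) dz = phi₀·(e^(−k·z₁) − e^(−k·z₂)) / (k·(z₂−z₁))
e^(−0.524×1.9) = 0.3695; e^(−0.524×2.9) = 0.2188
⟨phi⟩ = 0.7 × (0.3695 − 0.2188) / (0.524 × 1) = 0.7 × 0.2876 = 0.2013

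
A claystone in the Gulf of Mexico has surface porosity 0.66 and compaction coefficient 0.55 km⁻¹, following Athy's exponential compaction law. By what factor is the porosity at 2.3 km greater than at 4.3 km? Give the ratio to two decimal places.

3.00

φ(z₁)/φ(z₂) = e^(−β·z₁)/e^(−β·z₂) = e^{β(z₂−z₁)}
= exp(0.55 × 2) = exp(1.1) = 3.0042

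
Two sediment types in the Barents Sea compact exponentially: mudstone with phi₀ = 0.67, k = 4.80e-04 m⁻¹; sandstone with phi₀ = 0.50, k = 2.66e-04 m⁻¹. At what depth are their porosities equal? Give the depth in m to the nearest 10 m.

1370 m

Working in km (1 km = 1000 m; k in km⁻¹ = k in m⁻¹ × 1000):
Set phi₀ₐ e^(−kₐd) = phi₀ᵦ e^(−kᵦd) ⇒ ln(phi₀ₐ/phi₀ᵦ) = (kₐ − kᵦ)·d
d = ln(0.67/0.5) / (0.48 − 0.266) = 0.2927 / 0.214 = 1.368 km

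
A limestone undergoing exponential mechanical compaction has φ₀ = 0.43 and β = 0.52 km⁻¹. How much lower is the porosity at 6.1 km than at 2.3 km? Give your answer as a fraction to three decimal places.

0.112

φ(2.3) = 0.43·e^(−0.52×2.3) = 0.1300
φ(6.1) = 0.43·e^(−0.52×6.1) = 0.0180
Δφ = 0.1300 − 0.0180 = 0.1120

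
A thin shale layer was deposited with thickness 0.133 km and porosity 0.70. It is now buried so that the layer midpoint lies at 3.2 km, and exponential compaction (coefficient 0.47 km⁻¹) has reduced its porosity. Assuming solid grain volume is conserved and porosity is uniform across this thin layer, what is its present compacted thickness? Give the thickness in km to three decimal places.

0.047 km

Porosity at 3.2 km: φ = 0.7·exp(−0.47×3.2) = 0.1556
Solid-volume conservation: h(1−φ) = h₀(1−φ₀) ⇒ h = h₀·(1−φ₀)/(1−φ)
h = 0.133 × (1 − 0.7)/(1 − 0.1556) = 0.133 × 0.3553 = 0.0473 km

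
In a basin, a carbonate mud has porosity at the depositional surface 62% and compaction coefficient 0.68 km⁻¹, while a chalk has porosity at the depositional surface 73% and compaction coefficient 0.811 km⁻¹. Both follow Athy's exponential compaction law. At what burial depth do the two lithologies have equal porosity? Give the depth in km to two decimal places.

1.25 km

Set φ₀ₐ e^(−cₐd) = φ₀ᵦ e^(−cᵦd) ⇒ ln(φ₀ₐ/φ₀ᵦ) = (cₐ − cᵦ)·d
d = ln(0.62/0.73) / (0.68 − 0.811) = -0.1633 / -0.131 = 1.247 km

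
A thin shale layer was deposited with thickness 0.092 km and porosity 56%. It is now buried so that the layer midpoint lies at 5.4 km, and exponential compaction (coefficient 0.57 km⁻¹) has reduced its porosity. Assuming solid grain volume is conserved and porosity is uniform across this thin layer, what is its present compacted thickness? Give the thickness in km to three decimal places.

0.042 km

Porosity at 5.4 km: n = 0.56·exp(−0.57×5.4) = 0.0258
Solid-volume conservation: h(1−n) = h₀(1−n₀) ⇒ h = h₀·(1−n₀)/(1−n)
h = 0.092 × (1 − 0.56)/(1 − 0.0258) = 0.092 × 0.4516 = 0.0416 km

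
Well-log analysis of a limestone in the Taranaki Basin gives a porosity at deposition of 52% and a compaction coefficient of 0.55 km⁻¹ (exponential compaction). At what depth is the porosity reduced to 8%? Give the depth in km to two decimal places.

3.40 km

Invert Athy's law: z = ln(φ₀/φ) / β
z = ln(0.52/0.08) / 0.55 = ln(6.5) / 0.55 = 1.8718 / 0.55 = 3.403 km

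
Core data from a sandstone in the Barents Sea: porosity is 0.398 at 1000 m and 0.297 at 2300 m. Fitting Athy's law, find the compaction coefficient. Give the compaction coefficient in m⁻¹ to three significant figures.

Working in km (1 km = 1000 m; c in km⁻¹ = c in m⁻¹ × 1000):
Athy: φ(d) = φ₀ e^(−cd) ⇒ φ₁/φ₂ = e^{c(d₂−d₁)} ⇒ c = ln(φ₁/φ₂)/(d₂−d₁)
c = ln(0.398/0.297) / (2.3 − 1) = ln(1.34) / 1.3 = 0.2927 / 1.3 = 0.2252 km⁻¹

0.000225 m⁻¹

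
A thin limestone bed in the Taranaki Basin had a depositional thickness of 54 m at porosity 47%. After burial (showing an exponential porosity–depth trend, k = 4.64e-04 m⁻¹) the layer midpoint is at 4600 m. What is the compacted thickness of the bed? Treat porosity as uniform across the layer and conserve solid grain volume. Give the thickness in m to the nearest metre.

Working in km (1 km = 1000 m; k in km⁻¹ = k in m⁻¹ × 1000):
Porosity at 4.6 km: n = 0.47·exp(−0.464×4.6) = 0.0556
Solid-volume conservation: h(1−n) = h₀(1−n₀) ⇒ h = h₀·(1−n₀)/(1−n)
h = 0.054 × (1 − 0.47)/(1 − 0.0556) = 0.054 × 0.5612 = 0.0303 km

30 m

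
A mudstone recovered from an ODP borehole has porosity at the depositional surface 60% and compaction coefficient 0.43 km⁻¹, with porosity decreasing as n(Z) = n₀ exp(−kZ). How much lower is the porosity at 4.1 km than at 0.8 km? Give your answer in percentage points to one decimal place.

32.2 percentage points

n(0.8) = 0.6·e^(−0.43×0.8) = 0.4254
n(4.1) = 0.6·e^(−0.43×4.1) = 0.1029
Δn = 0.4254 − 0.1029 = 0.3224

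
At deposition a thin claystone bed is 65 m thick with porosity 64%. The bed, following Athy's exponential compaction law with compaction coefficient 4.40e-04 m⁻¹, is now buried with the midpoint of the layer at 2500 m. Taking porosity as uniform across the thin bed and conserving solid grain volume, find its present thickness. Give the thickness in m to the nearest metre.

30 m

Working in km (1 km = 1000 m; k in km⁻¹ = k in m⁻¹ × 1000):
Porosity at 2.5 km: φ = 0.64·exp(−0.44×2.5) = 0.2130
Solid-volume conservation: h(1−φ) = h₀(1−φ₀) ⇒ h = h₀·(1−φ₀)/(1−φ)
h = 0.065 × (1 − 0.64)/(1 − 0.2130) = 0.065 × 0.4575 = 0.0297 km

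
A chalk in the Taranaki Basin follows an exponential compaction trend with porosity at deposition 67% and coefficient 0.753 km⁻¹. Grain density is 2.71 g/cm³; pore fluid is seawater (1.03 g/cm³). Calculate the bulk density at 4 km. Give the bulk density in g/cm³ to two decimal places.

2.65 g/cm³

Porosity at depth: n = 0.67·exp(−0.753×4) = 0.67×0.0492 = 0.0330
Bulk density: ρ_b = (1−n)ρ_g + n·ρ_f = 0.9670×2.71 + 0.0330×1.03
       = 2.621 + 0.034 = 2.655 g/cm³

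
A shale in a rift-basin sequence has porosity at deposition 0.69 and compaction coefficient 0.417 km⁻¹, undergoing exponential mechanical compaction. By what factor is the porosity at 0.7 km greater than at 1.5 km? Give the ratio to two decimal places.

φ(d₁)/φ(d₂) = e^(−β·d₁)/e^(−β·d₂) = e^{β(d₂−d₁)}
= exp(0.417 × 0.8) = exp(0.3336) = 1.3960

1.40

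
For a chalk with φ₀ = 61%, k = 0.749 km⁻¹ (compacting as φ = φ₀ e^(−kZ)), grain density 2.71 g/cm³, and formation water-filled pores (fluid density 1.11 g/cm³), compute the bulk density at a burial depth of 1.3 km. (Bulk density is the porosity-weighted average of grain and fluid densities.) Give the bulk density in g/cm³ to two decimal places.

2.34 g/cm³

Porosity at depth: φ = 0.61·exp(−0.749×1.3) = 0.61×0.3777 = 0.2304
Bulk density: ρ_b = (1−φ)ρ_g + φ·ρ_f = 0.7696×2.71 + 0.2304×1.11
       = 2.086 + 0.256 = 2.341 g/cm³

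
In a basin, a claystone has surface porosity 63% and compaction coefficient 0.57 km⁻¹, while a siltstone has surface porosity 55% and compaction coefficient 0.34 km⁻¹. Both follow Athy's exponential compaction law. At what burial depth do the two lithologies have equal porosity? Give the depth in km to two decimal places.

Set φ₀ₐ e^(−cₐd) = φ₀ᵦ e^(−cᵦd) ⇒ ln(φ₀ₐ/φ₀ᵦ) = (cₐ − cᵦ)·d
d = ln(0.63/0.55) / (0.57 − 0.34) = 0.1358 / 0.23 = 0.590 km

0.59 km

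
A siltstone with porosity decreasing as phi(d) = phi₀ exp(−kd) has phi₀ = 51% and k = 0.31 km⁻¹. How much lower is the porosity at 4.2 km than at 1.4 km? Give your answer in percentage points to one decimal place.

phi(1.4) = 0.51·e^(−0.31×1.4) = 0.3304
phi(4.2) = 0.51·e^(−0.31×4.2) = 0.1387
Δphi = 0.3304 − 0.1387 = 0.1917

19.2 percentage points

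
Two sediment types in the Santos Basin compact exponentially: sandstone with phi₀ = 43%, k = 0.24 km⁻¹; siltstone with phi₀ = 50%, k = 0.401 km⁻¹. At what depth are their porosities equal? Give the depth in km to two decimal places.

Set phi₀ₐ e^(−kₐd) = phi₀ᵦ e^(−kᵦd) ⇒ ln(phi₀ₐ/phi₀ᵦ) = (kₐ − kᵦ)·d
d = ln(0.43/0.5) / (0.24 − 0.401) = -0.1508 / -0.161 = 0.937 km

0.94 km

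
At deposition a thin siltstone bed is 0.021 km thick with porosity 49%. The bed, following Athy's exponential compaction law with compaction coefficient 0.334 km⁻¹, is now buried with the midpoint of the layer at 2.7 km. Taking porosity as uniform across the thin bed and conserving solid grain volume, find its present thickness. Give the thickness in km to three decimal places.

Porosity at 2.7 km: n = 0.49·exp(−0.334×2.7) = 0.1989
Solid-volume conservation: h(1−n) = h₀(1−n₀) ⇒ h = h₀·(1−n₀)/(1−n)
h = 0.021 × (1 − 0.49)/(1 − 0.1989) = 0.021 × 0.6366 = 0.0134 km

0.013 km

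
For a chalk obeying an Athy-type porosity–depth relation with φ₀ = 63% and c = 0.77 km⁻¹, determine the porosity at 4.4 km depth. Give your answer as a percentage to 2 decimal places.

φ = φ₀·exp(−c·Z) = 0.63 × exp(−0.77 × 4.4) = 0.63 × exp(−3.388)
  = 0.63 × 0.0338 = 0.0213

2.13%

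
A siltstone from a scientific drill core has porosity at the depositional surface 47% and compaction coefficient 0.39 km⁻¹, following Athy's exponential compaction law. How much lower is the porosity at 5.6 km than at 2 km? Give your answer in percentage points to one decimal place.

16.3 percentage points

φ(2) = 0.47·e^(−0.39×2) = 0.2155
φ(5.6) = 0.47·e^(−0.39×5.6) = 0.0529
Δφ = 0.2155 − 0.0529 = 0.1625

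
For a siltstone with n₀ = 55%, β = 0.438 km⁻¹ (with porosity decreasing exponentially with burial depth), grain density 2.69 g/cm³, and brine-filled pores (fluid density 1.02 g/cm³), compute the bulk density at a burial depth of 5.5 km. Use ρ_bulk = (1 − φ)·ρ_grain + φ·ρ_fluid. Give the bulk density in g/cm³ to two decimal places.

2.61 g/cm³

Porosity at depth: n = 0.55·exp(−0.438×5.5) = 0.55×0.0899 = 0.0494
Bulk density: ρ_b = (1−n)ρ_g + n·ρ_f = 0.9506×2.69 + 0.0494×1.02
       = 2.557 + 0.050 = 2.607 g/cm³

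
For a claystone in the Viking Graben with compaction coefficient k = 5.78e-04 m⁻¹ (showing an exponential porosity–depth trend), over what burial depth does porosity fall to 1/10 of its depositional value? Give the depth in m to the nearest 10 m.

3980 m

Working in km (1 km = 1000 m; k in km⁻¹ = k in m⁻¹ × 1000):
φ/φ₀ = 1/10 ⇒ exp(−k·d) = 1/10 ⇒ d = ln(10) / k
d = 2.3026 / 0.578 = 3.984 km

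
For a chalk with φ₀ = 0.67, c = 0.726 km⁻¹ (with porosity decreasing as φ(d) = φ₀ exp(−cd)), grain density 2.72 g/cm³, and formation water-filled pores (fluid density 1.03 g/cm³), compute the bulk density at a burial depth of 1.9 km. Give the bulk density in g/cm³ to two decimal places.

2.43 g/cm³

Porosity at depth: φ = 0.67·exp(−0.726×1.9) = 0.67×0.2517 = 0.1687
Bulk density: ρ_b = (1−φ)ρ_g + φ·ρ_f = 0.8313×2.72 + 0.1687×1.03
       = 2.261 + 0.174 = 2.435 g/cm³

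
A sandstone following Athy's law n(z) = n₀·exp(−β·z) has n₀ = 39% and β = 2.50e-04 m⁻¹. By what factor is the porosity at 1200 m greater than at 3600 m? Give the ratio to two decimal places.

Working in km (1 km = 1000 m; β in km⁻¹ = β in m⁻¹ × 1000):
n(z₁)/n(z₂) = e^(−β·z₁)/e^(−β·z₂) = e^{β(z₂−z₁)}
= exp(0.25 × 2.4) = exp(0.6) = 1.8221

1.82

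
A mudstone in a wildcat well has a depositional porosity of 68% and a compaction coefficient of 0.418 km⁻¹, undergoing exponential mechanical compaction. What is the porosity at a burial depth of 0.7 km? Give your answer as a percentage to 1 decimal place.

50.7%

n = n₀·exp(−k·d) = 0.68 × exp(−0.418 × 0.7) = 0.68 × exp(−0.2926)
  = 0.68 × 0.7463 = 0.5075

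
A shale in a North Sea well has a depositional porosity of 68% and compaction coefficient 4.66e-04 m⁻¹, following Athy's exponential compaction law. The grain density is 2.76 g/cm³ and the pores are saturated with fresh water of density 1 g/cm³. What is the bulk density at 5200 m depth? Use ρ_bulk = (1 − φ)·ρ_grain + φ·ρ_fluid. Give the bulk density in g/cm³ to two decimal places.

Working in km (1 km = 1000 m; β in km⁻¹ = β in m⁻¹ × 1000):
Porosity at depth: n = 0.68·exp(−0.466×5.2) = 0.68×0.0886 = 0.0603
Bulk density: ρ_b = (1−n)ρ_g + n·ρ_f = 0.9397×2.76 + 0.0603×1
       = 2.594 + 0.060 = 2.654 g/cm³

2.65 g/cm³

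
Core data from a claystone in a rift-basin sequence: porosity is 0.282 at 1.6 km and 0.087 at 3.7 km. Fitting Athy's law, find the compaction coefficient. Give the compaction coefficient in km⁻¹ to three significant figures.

0.560 km⁻¹

Athy: n(Z) = n₀ e^(−βZ) ⇒ n₁/n₂ = e^{β(Z₂−Z₁)} ⇒ β = ln(n₁/n₂)/(Z₂−Z₁)
β = ln(0.282/0.087) / (3.7 − 1.6) = ln(3.241) / 2.1 = 1.1760 / 2.1 = 0.56 km⁻¹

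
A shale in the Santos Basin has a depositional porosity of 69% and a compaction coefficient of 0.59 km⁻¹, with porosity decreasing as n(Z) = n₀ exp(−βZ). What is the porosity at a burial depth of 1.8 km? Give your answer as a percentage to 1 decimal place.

23.9%

n = n₀·exp(−β·Z) = 0.69 × exp(−0.59 × 1.8) = 0.69 × exp(−1.062)
  = 0.69 × 0.3458 = 0.2386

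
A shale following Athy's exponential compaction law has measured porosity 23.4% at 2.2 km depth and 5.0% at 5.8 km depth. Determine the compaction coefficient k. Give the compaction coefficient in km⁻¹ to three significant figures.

0.429 km⁻¹

Athy: n(Z) = n₀ e^(−kZ) ⇒ n₁/n₂ = e^{k(Z₂−Z₁)} ⇒ k = ln(n₁/n₂)/(Z₂−Z₁)
k = ln(0.234/0.05) / (5.8 − 2.2) = ln(4.68) / 3.6 = 1.5433 / 3.6 = 0.4287 km⁻¹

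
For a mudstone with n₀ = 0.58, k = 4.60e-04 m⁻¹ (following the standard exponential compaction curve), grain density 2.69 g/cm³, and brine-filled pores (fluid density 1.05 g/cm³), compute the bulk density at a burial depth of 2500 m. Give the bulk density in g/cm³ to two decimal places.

Working in km (1 km = 1000 m; k in km⁻¹ = k in m⁻¹ × 1000):
Porosity at depth: n = 0.58·exp(−0.46×2.5) = 0.58×0.3166 = 0.1836
Bulk density: ρ_b = (1−n)ρ_g + n·ρ_f = 0.8164×2.69 + 0.1836×1.05
       = 2.196 + 0.193 = 2.389 g/cm³

2.39 g/cm³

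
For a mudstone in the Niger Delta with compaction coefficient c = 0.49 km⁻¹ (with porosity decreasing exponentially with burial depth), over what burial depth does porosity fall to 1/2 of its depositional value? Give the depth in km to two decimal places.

n/n₀ = 1/2 ⇒ exp(−c·Z) = 1/2 ⇒ Z = ln(2) / c
Z = 0.6931 / 0.49 = 1.415 km

1.41 km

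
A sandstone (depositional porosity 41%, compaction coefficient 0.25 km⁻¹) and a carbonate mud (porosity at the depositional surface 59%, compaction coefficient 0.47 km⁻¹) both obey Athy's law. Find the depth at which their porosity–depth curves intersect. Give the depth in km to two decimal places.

Set φ₀ₐ e^(−kₐz) = φ₀ᵦ e^(−kᵦz) ⇒ ln(φ₀ₐ/φ₀ᵦ) = (kₐ − kᵦ)·z
z = ln(0.41/0.59) / (0.25 − 0.47) = -0.3640 / -0.22 = 1.654 km

1.65 km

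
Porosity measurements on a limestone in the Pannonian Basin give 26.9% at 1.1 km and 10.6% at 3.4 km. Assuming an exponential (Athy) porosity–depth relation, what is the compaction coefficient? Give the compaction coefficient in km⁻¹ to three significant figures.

Athy: φ(d) = φ₀ e^(−cd) ⇒ φ₁/φ₂ = e^{c(d₂−d₁)} ⇒ c = ln(φ₁/φ₂)/(d₂−d₁)
c = ln(0.269/0.106) / (3.4 − 1.1) = ln(2.538) / 2.3 = 0.9313 / 2.3 = 0.4049 km⁻¹

0.405 km⁻¹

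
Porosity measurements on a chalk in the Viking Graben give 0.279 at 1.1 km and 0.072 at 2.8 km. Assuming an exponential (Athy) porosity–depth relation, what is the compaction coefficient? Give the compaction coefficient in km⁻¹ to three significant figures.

Athy: n(Z) = n₀ e^(−kZ) ⇒ n₁/n₂ = e^{k(Z₂−Z₁)} ⇒ k = ln(n₁/n₂)/(Z₂−Z₁)
k = ln(0.279/0.072) / (2.8 − 1.1) = ln(3.875) / 1.7 = 1.3545 / 1.7 = 0.7968 km⁻¹

0.797 km⁻¹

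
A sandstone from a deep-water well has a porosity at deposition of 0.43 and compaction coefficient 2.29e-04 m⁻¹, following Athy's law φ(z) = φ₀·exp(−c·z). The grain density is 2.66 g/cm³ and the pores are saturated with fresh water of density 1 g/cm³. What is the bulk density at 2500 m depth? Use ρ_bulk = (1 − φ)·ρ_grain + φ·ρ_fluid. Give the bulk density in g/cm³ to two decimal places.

2.26 g/cm³

Working in km (1 km = 1000 m; c in km⁻¹ = c in m⁻¹ × 1000):
Porosity at depth: φ = 0.43·exp(−0.229×2.5) = 0.43×0.5641 = 0.2426
Bulk density: ρ_b = (1−φ)ρ_g + φ·ρ_f = 0.7574×2.66 + 0.2426×1
       = 2.015 + 0.243 = 2.257 g/cm³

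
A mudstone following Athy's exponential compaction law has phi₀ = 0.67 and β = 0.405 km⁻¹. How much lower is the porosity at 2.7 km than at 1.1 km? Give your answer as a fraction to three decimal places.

0.205

phi(1.1) = 0.67·e^(−0.405×1.1) = 0.4291
phi(2.7) = 0.67·e^(−0.405×2.7) = 0.2245
Δphi = 0.4291 − 0.2245 = 0.2047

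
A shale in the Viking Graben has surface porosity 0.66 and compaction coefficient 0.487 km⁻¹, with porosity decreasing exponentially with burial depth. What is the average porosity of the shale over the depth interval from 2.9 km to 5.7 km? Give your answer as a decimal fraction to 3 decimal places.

0.088

⟨n⟩ = (1/(Z₂−Z₁)) ∫ n₀ e^(−cZ) dZ = n₀·(e^(−c·Z₁) − e^(−c·Z₂)) / (c·(Z₂−Z₁))
e^(−0.487×2.9) = 0.2436; e^(−0.487×5.7) = 0.0623
⟨n⟩ = 0.66 × (0.2436 − 0.0623) / (0.487 × 2.8) = 0.66 × 0.1329 = 0.0877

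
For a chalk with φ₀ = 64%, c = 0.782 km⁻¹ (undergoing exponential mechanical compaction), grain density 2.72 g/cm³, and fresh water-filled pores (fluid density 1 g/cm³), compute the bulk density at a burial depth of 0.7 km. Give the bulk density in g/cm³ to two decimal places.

Porosity at depth: φ = 0.64·exp(−0.782×0.7) = 0.64×0.5785 = 0.3702
Bulk density: ρ_b = (1−φ)ρ_g + φ·ρ_f = 0.6298×2.72 + 0.3702×1
       = 1.713 + 0.370 = 2.083 g/cm³

2.08 g/cm³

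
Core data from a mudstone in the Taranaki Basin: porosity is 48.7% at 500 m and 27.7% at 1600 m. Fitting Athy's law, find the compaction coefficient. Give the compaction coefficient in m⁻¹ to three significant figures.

0.000513 m⁻¹

Working in km (1 km = 1000 m; β in km⁻¹ = β in m⁻¹ × 1000):
Athy: n(Z) = n₀ e^(−βZ) ⇒ n₁/n₂ = e^{β(Z₂−Z₁)} ⇒ β = ln(n₁/n₂)/(Z₂−Z₁)
β = ln(0.487/0.277) / (1.6 − 0.5) = ln(1.758) / 1.1 = 0.5642 / 1.1 = 0.513 km⁻¹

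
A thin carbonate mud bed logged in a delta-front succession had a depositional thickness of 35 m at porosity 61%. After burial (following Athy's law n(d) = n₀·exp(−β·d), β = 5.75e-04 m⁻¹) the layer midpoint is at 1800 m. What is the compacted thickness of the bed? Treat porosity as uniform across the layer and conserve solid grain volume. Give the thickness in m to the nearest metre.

17 m

Working in km (1 km = 1000 m; β in km⁻¹ = β in m⁻¹ × 1000):
Porosity at 1.8 km: n = 0.61·exp(−0.575×1.8) = 0.2167
Solid-volume conservation: h(1−n) = h₀(1−n₀) ⇒ h = h₀·(1−n₀)/(1−n)
h = 0.035 × (1 − 0.61)/(1 − 0.2167) = 0.035 × 0.4979 = 0.0174 km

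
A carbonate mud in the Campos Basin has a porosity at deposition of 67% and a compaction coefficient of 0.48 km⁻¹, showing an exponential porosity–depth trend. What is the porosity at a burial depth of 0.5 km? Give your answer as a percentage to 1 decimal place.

52.7%

phi = phi₀·exp(−k·d) = 0.67 × exp(−0.48 × 0.5) = 0.67 × exp(−0.24)
  = 0.67 × 0.7866 = 0.5270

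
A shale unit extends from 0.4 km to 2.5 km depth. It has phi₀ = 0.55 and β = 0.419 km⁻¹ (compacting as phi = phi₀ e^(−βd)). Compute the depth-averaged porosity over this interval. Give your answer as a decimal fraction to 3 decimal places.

0.309

⟨phi⟩ = (1/(d₂−d₁)) ∫ phi₀ e^(−βd) dd = phi₀·(e^(−β·d₁) − e^(−β·d₂)) / (β·(d₂−d₁))
e^(−0.419×0.4) = 0.8457; e^(−0.419×2.5) = 0.3508
⟨phi⟩ = 0.55 × (0.8457 − 0.3508) / (0.419 × 2.1) = 0.55 × 0.5624 = 0.3093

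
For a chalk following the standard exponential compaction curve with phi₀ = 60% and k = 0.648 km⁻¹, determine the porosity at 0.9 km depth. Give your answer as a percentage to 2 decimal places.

33.49%

phi = phi₀·exp(−k·Z) = 0.6 × exp(−0.648 × 0.9) = 0.6 × exp(−0.5832)
  = 0.6 × 0.5581 = 0.3349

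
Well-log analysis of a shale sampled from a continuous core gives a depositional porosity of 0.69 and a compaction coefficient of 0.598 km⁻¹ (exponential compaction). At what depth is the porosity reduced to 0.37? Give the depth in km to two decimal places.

Invert Athy's law: Z = ln(φ₀/φ) / c
Z = ln(0.69/0.37) / 0.598 = ln(1.865) / 0.598 = 0.6232 / 0.598 = 1.042 km

1.04 km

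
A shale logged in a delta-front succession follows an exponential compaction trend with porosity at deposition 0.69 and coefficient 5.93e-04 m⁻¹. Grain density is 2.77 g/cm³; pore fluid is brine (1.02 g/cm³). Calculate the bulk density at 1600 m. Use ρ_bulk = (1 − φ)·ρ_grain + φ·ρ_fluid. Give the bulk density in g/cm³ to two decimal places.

2.30 g/cm³

Working in km (1 km = 1000 m; k in km⁻¹ = k in m⁻¹ × 1000):
Porosity at depth: phi = 0.69·exp(−0.593×1.6) = 0.69×0.3872 = 0.2672
Bulk density: ρ_b = (1−phi)ρ_g + phi·ρ_f = 0.7328×2.77 + 0.2672×1.02
       = 2.030 + 0.273 = 2.302 g/cm³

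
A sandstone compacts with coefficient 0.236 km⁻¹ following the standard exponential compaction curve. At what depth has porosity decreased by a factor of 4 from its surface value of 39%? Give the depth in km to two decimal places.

5.87 km

n/n₀ = 1/4 ⇒ exp(−β·d) = 1/4 ⇒ d = ln(4) / β
d = 1.3863 / 0.236 = 5.874 km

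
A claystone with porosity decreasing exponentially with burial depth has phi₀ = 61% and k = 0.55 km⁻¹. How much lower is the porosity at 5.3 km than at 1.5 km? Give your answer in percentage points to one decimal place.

23.4 percentage points

phi(1.5) = 0.61·e^(−0.55×1.5) = 0.2673
phi(5.3) = 0.61·e^(−0.55×5.3) = 0.0331
Δphi = 0.2673 − 0.0331 = 0.2343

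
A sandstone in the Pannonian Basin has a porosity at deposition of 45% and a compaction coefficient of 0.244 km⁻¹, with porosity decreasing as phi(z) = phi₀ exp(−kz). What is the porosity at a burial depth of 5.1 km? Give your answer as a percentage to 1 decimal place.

13.0%

phi = phi₀·exp(−k·z) = 0.45 × exp(−0.244 × 5.1) = 0.45 × exp(−1.244)
  = 0.45 × 0.2881 = 0.1297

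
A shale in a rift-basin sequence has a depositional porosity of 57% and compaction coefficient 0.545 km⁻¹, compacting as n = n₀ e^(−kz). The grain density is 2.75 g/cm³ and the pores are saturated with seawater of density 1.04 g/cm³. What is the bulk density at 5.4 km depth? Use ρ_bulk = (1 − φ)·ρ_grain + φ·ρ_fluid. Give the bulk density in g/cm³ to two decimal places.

2.70 g/cm³

Porosity at depth: n = 0.57·exp(−0.545×5.4) = 0.57×0.0527 = 0.0300
Bulk density: ρ_b = (1−n)ρ_g + n·ρ_f = 0.9700×2.75 + 0.0300×1.04
       = 2.667 + 0.031 = 2.699 g/cm³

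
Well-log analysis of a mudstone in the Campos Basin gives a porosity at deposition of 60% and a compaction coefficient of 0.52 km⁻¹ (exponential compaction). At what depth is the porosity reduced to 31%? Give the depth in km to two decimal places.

1.27 km

Invert Athy's law: Z = ln(φ₀/φ) / k
Z = ln(0.6/0.31) / 0.52 = ln(1.935) / 0.52 = 0.6604 / 0.52 = 1.270 km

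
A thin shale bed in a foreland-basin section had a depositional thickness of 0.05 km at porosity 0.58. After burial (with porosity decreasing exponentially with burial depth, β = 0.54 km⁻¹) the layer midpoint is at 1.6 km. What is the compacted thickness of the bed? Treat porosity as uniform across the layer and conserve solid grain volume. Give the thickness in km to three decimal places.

Porosity at 1.6 km: n = 0.58·exp(−0.54×1.6) = 0.2445
Solid-volume conservation: h(1−n) = h₀(1−n₀) ⇒ h = h₀·(1−n₀)/(1−n)
h = 0.05 × (1 − 0.58)/(1 − 0.2445) = 0.05 × 0.5559 = 0.0278 km

0.028 km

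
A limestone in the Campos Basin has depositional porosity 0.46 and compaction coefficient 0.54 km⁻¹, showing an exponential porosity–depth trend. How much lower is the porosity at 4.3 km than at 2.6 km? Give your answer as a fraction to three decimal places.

phi(2.6) = 0.46·e^(−0.54×2.6) = 0.1130
phi(4.3) = 0.46·e^(−0.54×4.3) = 0.0451
Δphi = 0.1130 − 0.0451 = 0.0679

0.068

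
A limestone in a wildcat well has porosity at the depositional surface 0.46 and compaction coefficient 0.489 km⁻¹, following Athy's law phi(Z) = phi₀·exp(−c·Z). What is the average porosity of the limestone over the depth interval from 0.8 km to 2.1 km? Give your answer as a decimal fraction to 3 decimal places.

0.230

⟨phi⟩ = (1/(Z₂−Z₁)) ∫ phi₀ e^(−cZ) dZ = phi₀·(e^(−c·Z₁) − e^(−c·Z₂)) / (c·(Z₂−Z₁))
e^(−0.489×0.8) = 0.6762; e^(−0.489×2.1) = 0.3581
⟨phi⟩ = 0.46 × (0.6762 − 0.3581) / (0.489 × 1.3) = 0.46 × 0.5004 = 0.2302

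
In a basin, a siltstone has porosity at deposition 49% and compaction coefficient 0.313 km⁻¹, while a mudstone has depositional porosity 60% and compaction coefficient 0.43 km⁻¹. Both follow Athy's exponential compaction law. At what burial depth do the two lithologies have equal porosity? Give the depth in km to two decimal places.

Set n₀ₐ e^(−kₐZ) = n₀ᵦ e^(−kᵦZ) ⇒ ln(n₀ₐ/n₀ᵦ) = (kₐ − kᵦ)·Z
Z = ln(0.49/0.6) / (0.313 − 0.43) = -0.2025 / -0.117 = 1.731 km

1.73 km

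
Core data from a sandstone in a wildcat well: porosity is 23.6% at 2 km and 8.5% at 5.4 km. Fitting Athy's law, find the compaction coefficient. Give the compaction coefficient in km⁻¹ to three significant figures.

0.300 km⁻¹

Athy: φ(z) = φ₀ e^(−cz) ⇒ φ₁/φ₂ = e^{c(z₂−z₁)} ⇒ c = ln(φ₁/φ₂)/(z₂−z₁)
c = ln(0.236/0.085) / (5.4 − 2) = ln(2.776) / 3.4 = 1.0212 / 3.4 = 0.3003 km⁻¹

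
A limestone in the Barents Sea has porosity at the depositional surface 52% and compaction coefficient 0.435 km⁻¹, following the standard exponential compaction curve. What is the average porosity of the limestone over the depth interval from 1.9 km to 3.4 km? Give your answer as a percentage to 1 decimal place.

16.7%

⟨phi⟩ = (1/(d₂−d₁)) ∫ phi₀ e^(−kd) dd = phi₀·(e^(−k·d₁) − e^(−k·d₂)) / (k·(d₂−d₁))
e^(−0.435×1.9) = 0.4376; e^(−0.435×3.4) = 0.2279
⟨phi⟩ = 0.52 × (0.4376 − 0.2279) / (0.435 × 1.5) = 0.52 × 0.3214 = 0.1671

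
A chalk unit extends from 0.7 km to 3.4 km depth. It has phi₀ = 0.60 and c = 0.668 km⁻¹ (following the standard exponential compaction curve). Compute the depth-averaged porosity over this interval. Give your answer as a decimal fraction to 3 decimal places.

0.174

⟨phi⟩ = (1/(Z₂−Z₁)) ∫ phi₀ e^(−cZ) dZ = phi₀·(e^(−c·Z₁) − e^(−c·Z₂)) / (c·(Z₂−Z₁))
e^(−0.668×0.7) = 0.6265; e^(−0.668×3.4) = 0.1032
⟨phi⟩ = 0.6 × (0.6265 − 0.1032) / (0.668 × 2.7) = 0.6 × 0.2902 = 0.1741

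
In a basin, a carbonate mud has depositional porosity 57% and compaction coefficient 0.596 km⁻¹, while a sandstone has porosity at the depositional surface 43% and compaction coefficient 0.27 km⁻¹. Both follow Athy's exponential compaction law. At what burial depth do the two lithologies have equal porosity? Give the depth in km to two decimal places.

0.86 km

Set φ₀ₐ e^(−cₐz) = φ₀ᵦ e^(−cᵦz) ⇒ ln(φ₀ₐ/φ₀ᵦ) = (cₐ − cᵦ)·z
z = ln(0.57/0.43) / (0.596 − 0.27) = 0.2819 / 0.326 = 0.865 km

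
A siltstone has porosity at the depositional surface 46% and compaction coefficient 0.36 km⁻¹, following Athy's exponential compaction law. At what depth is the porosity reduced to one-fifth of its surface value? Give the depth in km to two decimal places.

phi/phi₀ = 1/5 ⇒ exp(−c·z) = 1/5 ⇒ z = ln(5) / c
z = 1.6094 / 0.36 = 4.471 km

4.47 km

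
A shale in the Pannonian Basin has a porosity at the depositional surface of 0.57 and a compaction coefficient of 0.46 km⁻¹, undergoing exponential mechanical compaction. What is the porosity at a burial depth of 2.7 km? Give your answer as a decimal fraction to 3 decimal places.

0.165

φ = φ₀·exp(−β·z) = 0.57 × exp(−0.46 × 2.7) = 0.57 × exp(−1.242)
  = 0.57 × 0.2888 = 0.1646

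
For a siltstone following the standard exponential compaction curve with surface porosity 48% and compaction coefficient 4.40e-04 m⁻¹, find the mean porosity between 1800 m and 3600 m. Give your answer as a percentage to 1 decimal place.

Working in km (1 km = 1000 m; c in km⁻¹ = c in m⁻¹ × 1000):
⟨φ⟩ = (1/(Z₂−Z₁)) ∫ φ₀ e^(−cZ) dZ = φ₀·(e^(−c·Z₁) − e^(−c·Z₂)) / (c·(Z₂−Z₁))
e^(−0.44×1.8) = 0.4529; e^(−0.44×3.6) = 0.2052
⟨φ⟩ = 0.48 × (0.4529 − 0.2052) / (0.44 × 1.8) = 0.48 × 0.3129 = 0.1502

15.0%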